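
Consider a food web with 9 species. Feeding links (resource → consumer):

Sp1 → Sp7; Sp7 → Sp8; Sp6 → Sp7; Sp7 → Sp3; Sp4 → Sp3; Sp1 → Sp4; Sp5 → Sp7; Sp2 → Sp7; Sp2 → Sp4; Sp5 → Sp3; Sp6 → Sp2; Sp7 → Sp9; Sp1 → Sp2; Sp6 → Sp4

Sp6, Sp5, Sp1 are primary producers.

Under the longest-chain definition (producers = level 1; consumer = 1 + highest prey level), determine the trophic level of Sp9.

Sp6 is a producer → level 1.
Sp2 eats Sp6 (level 1); other prey at levels: Sp1 1 → level 2.
Sp7 eats Sp2 (level 2); other prey at levels: Sp6 1, Sp5 1, Sp1 1 → level 3.
Sp9 eats Sp7 → level 4.

Trophic level 4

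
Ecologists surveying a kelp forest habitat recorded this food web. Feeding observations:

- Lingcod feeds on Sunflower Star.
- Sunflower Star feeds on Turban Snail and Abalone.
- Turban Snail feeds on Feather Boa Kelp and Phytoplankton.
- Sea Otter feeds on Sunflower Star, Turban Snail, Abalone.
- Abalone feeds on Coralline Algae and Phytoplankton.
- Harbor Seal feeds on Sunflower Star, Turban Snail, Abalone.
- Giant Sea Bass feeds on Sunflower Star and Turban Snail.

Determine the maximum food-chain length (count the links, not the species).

One longest chain: Phytoplankton → Abalone → Sunflower Star → Sea Otter.
It has 4 species and 3 links.

3 links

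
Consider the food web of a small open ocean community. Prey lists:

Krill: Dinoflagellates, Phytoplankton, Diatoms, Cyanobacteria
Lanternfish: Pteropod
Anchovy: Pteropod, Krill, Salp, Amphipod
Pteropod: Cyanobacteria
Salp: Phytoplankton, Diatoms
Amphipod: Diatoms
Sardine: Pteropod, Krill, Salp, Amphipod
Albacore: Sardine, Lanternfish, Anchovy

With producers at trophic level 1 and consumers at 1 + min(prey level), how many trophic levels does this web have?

Producers (level 1): Dinoflagellates, Phytoplankton, Diatoms, Cyanobacteria.
Following each consumer down to its lowest-level prey: Cyanobacteria → Pteropod → Sardine → Albacore (levels 1 through 4).
All prey of Albacore (Sardine 3, Lanternfish 3, Anchovy 3) are at level 3 or above, so Albacore is at level 1 + 3 = 4.
Every consumer has at least one prey at level 3 or below, so none exceeds level 4.

4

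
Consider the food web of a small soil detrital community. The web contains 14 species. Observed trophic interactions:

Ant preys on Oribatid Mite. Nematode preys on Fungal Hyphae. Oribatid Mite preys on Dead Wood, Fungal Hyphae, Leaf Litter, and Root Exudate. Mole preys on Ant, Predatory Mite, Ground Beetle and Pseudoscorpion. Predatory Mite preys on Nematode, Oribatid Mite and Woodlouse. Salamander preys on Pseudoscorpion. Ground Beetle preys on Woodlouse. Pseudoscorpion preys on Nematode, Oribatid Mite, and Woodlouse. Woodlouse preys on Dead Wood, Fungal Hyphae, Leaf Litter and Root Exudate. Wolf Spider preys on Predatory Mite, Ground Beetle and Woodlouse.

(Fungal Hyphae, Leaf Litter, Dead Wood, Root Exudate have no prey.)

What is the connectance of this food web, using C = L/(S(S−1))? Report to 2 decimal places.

The web has S = 14 species and L = 25 feeding links.
C = L / (S(S−1)) = 25 / 182 = 0.1374 ≈ 0.14.

C = 0.14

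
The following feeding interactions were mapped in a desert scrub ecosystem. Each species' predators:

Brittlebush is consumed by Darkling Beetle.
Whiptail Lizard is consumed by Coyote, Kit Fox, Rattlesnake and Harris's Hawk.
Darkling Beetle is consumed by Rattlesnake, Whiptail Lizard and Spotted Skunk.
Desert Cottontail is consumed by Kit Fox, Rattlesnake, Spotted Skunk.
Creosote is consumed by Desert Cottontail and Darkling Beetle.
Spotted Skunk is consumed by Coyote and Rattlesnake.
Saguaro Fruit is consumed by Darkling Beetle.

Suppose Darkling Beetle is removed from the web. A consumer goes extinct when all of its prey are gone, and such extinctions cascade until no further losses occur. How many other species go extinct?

2

Remove Darkling Beetle.
Round 1: Whiptail Lizard (all prey gone) → extinct.
Round 2: Harris's Hawk (all prey gone) → extinct.
No further losses. Total secondary extinctions: 2.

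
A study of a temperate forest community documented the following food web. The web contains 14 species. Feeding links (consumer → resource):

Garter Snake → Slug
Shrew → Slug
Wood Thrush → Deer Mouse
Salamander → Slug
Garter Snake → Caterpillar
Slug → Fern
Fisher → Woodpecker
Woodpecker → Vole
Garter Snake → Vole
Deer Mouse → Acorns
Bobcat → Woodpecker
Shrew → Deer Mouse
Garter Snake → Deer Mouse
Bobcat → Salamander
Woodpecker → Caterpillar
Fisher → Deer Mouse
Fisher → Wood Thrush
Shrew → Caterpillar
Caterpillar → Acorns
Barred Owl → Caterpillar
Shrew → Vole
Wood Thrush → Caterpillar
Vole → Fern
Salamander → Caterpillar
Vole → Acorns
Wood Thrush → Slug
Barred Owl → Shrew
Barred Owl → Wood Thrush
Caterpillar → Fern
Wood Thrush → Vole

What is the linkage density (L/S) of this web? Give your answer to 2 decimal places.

There are L = 30 links among S = 14 species.
L/S = 30/14 = 2.1429 ≈ 2.14.

L/S = 2.14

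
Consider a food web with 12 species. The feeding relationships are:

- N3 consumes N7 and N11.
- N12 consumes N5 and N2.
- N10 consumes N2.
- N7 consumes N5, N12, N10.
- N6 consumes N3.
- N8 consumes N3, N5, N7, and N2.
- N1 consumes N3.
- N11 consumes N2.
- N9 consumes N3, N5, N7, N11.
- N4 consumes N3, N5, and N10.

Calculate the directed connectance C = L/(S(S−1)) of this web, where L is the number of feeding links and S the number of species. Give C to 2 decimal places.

The web has S = 12 species and L = 22 feeding links.
C = L / (S(S−1)) = 22 / 132 = 0.1667 ≈ 0.17.

C = 0.17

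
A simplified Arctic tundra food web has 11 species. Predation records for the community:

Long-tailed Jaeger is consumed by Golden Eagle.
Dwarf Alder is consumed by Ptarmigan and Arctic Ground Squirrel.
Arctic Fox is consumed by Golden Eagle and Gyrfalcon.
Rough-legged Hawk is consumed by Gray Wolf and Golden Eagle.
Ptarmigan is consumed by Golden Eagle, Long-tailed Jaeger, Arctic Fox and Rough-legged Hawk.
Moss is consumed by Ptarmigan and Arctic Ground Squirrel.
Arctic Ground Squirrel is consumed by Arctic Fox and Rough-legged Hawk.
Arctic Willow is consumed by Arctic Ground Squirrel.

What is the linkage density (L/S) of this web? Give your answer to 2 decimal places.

L/S = 1.45

There are L = 16 links among S = 11 species.
L/S = 16/11 = 1.4545 ≈ 1.45.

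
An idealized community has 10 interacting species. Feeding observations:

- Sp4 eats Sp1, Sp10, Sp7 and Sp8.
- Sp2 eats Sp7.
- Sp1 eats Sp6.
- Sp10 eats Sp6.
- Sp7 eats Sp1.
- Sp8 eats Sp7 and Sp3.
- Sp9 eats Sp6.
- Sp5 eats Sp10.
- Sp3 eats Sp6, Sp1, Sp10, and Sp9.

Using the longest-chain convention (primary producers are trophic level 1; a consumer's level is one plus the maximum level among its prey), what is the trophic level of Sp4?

Trophic level 5

Sp6 is a producer → level 1.
Sp1 eats Sp6 → level 2.
Sp7 eats Sp1 → level 3.
Sp8 eats Sp7 (level 3); other prey at levels: Sp3 3 → level 4.
Sp4 eats Sp8 (level 4); other prey at levels: Sp1 2, Sp10 2, Sp7 3 → level 5.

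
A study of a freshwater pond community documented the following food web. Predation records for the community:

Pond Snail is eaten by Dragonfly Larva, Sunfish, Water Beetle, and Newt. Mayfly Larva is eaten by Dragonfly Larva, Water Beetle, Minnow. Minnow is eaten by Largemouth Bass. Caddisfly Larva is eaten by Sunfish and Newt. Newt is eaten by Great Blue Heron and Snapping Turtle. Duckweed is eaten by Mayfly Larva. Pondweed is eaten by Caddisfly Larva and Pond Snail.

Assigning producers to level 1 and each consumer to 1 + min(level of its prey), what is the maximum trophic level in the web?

4

Producers (level 1): Duckweed, Pondweed.
Following each consumer down to its lowest-level prey: Duckweed → Mayfly Larva → Minnow → Largemouth Bass (levels 1 through 4).
All prey of Largemouth Bass (Minnow 3) are at level 3 or above, so Largemouth Bass is at level 1 + 3 = 4.
Every consumer has at least one prey at level 3 or below, so none exceeds level 4.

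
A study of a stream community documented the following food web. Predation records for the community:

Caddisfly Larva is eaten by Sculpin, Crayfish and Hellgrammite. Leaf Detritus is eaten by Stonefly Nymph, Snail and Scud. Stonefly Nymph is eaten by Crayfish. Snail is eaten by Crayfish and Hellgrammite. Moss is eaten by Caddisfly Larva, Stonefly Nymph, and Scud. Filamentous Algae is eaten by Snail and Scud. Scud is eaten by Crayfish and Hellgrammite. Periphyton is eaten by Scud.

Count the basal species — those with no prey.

4

Basal species (no prey listed): Leaf Detritus, Periphyton, Filamentous Algae, Moss.
Count: 4.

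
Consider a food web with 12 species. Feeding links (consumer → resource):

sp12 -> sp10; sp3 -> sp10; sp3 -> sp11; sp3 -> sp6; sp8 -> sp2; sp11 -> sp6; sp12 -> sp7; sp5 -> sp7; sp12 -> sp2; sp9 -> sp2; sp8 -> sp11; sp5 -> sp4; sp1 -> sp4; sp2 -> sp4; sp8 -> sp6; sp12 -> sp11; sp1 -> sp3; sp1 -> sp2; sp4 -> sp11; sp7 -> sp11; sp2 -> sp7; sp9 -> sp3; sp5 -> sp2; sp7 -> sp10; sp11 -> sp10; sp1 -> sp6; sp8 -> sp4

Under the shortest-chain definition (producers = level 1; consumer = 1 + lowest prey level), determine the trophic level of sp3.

Trophic level 2

sp10 is a producer → level 1.
sp3 eats sp10 → level 2.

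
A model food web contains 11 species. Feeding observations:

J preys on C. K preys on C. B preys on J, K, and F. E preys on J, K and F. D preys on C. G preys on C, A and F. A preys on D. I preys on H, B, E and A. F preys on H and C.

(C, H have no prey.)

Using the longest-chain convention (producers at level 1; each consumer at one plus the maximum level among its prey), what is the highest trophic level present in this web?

Producers (level 1): C, H.
C → K → B → I gives I level 4.
No species has a prey at level 4, so no species reaches level 5.

4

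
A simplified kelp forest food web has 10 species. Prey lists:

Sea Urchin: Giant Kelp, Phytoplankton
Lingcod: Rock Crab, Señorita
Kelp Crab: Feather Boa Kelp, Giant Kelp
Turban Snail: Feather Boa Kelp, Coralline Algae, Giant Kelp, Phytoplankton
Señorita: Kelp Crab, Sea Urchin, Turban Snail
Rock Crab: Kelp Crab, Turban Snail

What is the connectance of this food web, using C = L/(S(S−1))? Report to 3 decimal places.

The web has S = 10 species and L = 15 feeding links.
C = L / (S(S−1)) = 15 / 90 = 0.1667 ≈ 0.167.

C = 0.167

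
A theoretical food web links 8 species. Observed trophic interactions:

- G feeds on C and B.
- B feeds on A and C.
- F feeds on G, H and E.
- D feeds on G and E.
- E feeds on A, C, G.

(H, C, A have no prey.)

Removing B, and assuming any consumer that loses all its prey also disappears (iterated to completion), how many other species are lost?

0

Remove B.
Every predator of it retains at least one other prey: G still has C.
No consumer loses all prey, so no secondary extinctions occur.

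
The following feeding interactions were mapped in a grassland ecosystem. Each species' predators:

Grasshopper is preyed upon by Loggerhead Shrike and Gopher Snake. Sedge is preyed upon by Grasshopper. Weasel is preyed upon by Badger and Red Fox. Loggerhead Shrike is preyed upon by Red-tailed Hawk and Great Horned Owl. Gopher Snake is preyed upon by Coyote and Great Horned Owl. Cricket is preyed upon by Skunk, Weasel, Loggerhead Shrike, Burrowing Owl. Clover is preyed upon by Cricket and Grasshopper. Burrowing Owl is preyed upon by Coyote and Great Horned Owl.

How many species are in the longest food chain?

4 species

One longest chain: Clover → Cricket → Weasel → Badger.
It has 4 species and 3 links.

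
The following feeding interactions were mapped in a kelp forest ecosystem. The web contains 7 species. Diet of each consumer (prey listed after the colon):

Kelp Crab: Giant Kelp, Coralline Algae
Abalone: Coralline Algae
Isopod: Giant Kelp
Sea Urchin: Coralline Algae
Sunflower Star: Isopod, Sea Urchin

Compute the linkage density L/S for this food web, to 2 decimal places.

There are L = 7 links among S = 7 species.
L/S = 7/7 = 1.0000 ≈ 1.00.

L/S = 1.00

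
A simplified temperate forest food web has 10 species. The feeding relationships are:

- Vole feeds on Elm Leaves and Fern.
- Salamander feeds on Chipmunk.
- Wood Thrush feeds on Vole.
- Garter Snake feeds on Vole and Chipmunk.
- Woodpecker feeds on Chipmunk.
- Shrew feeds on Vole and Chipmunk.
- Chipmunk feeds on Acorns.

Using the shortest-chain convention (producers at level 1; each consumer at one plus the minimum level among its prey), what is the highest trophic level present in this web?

Producers (level 1): Elm Leaves, Acorns, Fern.
Following each consumer down to its lowest-level prey: Elm Leaves → Vole → Shrew (levels 1 through 3).
All prey of Shrew (Vole 2, Chipmunk 2) are at level 2 or above, so Shrew is at level 1 + 2 = 3.
Every consumer has at least one prey at level 2 or below, so none exceeds level 3.

3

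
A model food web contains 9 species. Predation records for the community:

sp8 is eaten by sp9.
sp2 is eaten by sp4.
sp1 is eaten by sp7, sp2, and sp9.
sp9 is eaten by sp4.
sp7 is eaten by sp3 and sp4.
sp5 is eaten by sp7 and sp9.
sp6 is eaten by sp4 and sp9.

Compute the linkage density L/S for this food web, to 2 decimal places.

There are L = 12 links among S = 9 species.
L/S = 12/9 = 1.3333 ≈ 1.33.

L/S = 1.33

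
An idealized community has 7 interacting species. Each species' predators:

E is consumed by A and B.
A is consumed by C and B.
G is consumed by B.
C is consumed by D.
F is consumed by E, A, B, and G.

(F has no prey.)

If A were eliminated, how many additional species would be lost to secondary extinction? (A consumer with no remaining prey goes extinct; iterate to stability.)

Remove A.
Round 1: C (all prey gone) → extinct.
Round 2: D (all prey gone) → extinct.
No further losses. Total secondary extinctions: 2.

2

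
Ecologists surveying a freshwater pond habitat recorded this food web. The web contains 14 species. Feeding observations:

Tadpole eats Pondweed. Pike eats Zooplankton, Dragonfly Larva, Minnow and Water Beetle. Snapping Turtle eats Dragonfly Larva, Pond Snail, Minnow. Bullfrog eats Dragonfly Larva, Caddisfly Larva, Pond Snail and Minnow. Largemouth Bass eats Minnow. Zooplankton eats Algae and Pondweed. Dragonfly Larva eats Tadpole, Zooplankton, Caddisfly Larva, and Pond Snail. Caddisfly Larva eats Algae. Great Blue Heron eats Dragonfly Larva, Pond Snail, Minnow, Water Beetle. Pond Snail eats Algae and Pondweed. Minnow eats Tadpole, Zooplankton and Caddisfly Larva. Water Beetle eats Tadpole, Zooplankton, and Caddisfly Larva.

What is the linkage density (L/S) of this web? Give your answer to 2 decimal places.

There are L = 32 links among S = 14 species.
L/S = 32/14 = 2.2857 ≈ 2.29.

L/S = 2.29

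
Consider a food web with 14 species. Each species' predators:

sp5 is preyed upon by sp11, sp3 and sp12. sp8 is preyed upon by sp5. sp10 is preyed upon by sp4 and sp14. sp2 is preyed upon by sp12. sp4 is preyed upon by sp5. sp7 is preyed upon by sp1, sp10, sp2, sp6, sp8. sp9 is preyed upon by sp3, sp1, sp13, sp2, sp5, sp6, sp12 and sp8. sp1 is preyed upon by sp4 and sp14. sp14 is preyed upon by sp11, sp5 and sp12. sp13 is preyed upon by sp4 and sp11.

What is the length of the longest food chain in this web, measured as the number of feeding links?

4 links

One longest chain: sp9 → sp13 → sp4 → sp5 → sp3.
It has 5 species and 4 links.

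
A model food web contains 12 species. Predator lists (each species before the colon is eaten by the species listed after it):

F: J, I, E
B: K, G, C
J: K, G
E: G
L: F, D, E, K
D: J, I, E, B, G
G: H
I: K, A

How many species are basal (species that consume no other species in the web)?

1

Basal species (no prey listed): L.
Count: 1.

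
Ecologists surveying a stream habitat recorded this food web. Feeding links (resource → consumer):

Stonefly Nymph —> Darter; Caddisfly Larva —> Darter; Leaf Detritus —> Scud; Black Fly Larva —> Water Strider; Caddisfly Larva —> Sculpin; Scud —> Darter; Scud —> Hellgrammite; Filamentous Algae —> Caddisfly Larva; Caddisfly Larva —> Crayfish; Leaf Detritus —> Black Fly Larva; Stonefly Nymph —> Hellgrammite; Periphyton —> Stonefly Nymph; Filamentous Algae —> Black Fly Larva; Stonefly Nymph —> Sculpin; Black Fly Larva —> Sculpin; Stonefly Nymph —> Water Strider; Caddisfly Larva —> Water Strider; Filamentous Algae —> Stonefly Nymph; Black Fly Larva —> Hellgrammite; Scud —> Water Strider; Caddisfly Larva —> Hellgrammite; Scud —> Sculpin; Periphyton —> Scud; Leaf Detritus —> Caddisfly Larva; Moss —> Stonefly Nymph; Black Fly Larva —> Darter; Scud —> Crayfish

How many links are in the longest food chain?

2 links

One longest chain: Periphyton → Scud → Water Strider.
It has 3 species and 2 links.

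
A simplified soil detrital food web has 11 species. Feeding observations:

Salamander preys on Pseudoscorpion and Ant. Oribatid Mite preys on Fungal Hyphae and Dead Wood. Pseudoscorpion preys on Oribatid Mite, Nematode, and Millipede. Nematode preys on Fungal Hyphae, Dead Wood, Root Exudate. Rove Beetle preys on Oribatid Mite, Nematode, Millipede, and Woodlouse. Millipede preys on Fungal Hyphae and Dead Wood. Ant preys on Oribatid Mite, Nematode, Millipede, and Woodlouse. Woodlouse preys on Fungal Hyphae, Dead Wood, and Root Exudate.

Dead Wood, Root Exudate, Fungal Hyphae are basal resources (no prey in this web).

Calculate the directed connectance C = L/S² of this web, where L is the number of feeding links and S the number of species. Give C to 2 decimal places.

C = 0.19

The web has S = 11 species and L = 23 feeding links.
C = L / S² = 23 / 121 = 0.1901 ≈ 0.19.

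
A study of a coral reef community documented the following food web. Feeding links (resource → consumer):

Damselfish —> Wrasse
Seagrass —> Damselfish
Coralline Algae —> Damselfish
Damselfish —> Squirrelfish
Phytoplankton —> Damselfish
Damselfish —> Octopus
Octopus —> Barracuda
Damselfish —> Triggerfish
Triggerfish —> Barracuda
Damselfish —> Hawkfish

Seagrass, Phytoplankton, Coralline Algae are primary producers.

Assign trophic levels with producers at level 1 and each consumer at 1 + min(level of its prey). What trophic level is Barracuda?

Seagrass is a producer → level 1.
Damselfish eats Seagrass → level 2.
Triggerfish eats Damselfish → level 3.
Barracuda eats Triggerfish → level 4.
No prey of Barracuda is below level 3, so 4 is the minimum.

Trophic level 4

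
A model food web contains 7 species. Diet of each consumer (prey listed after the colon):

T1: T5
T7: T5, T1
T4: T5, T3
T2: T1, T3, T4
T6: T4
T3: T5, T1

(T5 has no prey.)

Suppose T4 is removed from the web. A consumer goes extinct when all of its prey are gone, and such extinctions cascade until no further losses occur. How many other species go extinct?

Remove T4.
Round 1: T6 (all prey gone) → extinct.
No further losses. Total secondary extinctions: 1.

1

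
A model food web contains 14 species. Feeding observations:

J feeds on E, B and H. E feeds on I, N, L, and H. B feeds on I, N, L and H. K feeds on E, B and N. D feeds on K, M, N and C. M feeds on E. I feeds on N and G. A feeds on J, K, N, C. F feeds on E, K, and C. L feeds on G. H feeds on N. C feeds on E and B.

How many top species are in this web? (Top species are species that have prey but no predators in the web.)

Top species (has prey, but nothing eats it): A, D, F.
Count: 3.

3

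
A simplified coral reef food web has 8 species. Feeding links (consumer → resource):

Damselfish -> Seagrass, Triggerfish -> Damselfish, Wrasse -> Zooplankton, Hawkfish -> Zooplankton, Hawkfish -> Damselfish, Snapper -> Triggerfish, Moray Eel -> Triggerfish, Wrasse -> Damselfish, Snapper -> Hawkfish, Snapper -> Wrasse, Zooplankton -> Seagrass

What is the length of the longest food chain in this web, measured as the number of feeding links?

One longest chain: Seagrass → Damselfish → Wrasse → Snapper.
It has 4 species and 3 links.

3 links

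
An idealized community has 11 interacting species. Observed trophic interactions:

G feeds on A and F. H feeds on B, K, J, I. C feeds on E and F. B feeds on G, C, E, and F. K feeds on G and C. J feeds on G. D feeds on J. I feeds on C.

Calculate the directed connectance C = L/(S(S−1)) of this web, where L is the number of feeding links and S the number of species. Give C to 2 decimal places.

The web has S = 11 species and L = 17 feeding links.
C = L / (S(S−1)) = 17 / 110 = 0.1545 ≈ 0.15.

C = 0.15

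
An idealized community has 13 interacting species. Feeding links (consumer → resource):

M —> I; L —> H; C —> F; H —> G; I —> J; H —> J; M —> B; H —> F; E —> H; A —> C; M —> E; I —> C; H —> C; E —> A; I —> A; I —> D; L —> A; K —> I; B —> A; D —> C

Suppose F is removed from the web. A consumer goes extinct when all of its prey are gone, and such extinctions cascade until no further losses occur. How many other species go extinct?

Remove F.
Round 1: C (all prey gone) → extinct.
Round 2: D (all prey gone), A (all prey gone) → extinct.
Round 3: B (all prey gone) → extinct.
No further losses. Total secondary extinctions: 4.

4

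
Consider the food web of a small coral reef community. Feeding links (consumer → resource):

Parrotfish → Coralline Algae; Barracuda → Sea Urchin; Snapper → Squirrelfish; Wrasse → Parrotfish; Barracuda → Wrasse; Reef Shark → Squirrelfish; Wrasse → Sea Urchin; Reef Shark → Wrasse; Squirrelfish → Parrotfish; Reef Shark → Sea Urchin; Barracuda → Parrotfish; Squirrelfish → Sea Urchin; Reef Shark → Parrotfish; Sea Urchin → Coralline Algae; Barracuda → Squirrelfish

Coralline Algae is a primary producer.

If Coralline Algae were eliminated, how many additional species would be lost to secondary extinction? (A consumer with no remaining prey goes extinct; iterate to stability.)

Remove Coralline Algae.
Round 1: Sea Urchin (all prey gone), Parrotfish (all prey gone) → extinct.
Round 2: Squirrelfish (all prey gone), Wrasse (all prey gone) → extinct.
Round 3: Barracuda (all prey gone), Reef Shark (all prey gone), Snapper (all prey gone) → extinct.
No further losses. Total secondary extinctions: 7.

7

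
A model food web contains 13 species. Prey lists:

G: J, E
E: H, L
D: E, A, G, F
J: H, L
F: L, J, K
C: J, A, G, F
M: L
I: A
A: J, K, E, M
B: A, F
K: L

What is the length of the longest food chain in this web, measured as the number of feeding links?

3 links

One longest chain: H → J → A → I.
It has 4 species and 3 links.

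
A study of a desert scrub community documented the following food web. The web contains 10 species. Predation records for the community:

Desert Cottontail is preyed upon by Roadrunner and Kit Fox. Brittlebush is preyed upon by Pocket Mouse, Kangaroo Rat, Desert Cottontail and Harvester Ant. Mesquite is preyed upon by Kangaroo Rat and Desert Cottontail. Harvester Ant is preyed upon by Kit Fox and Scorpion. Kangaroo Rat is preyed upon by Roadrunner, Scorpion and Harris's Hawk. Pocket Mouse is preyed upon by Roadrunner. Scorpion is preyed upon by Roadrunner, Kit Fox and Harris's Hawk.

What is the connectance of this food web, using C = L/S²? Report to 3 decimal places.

C = 0.170

The web has S = 10 species and L = 17 feeding links.
C = L / S² = 17 / 100 = 0.1700 ≈ 0.170.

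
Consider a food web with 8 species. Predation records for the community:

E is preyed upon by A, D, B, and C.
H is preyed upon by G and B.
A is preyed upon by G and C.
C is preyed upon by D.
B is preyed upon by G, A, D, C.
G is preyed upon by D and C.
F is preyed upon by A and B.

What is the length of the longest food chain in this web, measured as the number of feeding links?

5 links

One longest chain: F → B → A → G → C → D.
It has 6 species and 5 links.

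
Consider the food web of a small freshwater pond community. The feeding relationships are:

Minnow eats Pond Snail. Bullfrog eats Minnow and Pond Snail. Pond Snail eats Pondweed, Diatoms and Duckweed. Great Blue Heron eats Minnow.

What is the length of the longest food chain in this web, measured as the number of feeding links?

One longest chain: Diatoms → Pond Snail → Minnow → Great Blue Heron.
It has 4 species and 3 links.

3 links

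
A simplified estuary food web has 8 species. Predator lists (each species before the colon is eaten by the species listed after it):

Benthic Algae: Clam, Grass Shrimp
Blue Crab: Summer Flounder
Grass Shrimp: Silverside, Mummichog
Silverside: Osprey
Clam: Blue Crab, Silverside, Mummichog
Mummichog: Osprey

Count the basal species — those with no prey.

1

Basal species (no prey listed): Benthic Algae.
Count: 1.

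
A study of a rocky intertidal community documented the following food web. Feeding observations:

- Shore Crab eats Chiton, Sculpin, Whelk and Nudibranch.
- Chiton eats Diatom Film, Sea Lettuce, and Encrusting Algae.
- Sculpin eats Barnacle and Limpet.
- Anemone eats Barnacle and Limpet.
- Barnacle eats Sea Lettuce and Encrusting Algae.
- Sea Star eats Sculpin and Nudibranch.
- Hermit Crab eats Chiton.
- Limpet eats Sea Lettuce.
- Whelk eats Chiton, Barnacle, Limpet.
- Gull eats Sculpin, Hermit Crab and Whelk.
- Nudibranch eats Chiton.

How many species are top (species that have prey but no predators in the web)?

Top species (has prey, but nothing eats it): Anemone, Shore Crab, Gull, Sea Star.
Count: 4.

4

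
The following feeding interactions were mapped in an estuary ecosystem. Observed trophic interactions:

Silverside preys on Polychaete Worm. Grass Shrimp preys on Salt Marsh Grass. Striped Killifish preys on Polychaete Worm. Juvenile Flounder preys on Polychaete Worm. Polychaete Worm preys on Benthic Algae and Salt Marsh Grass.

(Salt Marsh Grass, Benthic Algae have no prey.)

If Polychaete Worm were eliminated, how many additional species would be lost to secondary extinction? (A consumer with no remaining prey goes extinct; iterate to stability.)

3

Remove Polychaete Worm.
Round 1: Silverside (all prey gone), Juvenile Flounder (all prey gone), Striped Killifish (all prey gone) → extinct.
No further losses. Total secondary extinctions: 3.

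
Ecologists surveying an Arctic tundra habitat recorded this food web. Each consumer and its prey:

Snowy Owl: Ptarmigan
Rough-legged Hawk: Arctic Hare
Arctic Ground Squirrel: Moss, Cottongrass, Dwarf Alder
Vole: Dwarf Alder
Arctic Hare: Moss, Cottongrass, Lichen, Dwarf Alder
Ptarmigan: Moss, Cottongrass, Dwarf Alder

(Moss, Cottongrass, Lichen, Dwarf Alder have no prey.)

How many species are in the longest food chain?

3 species

One longest chain: Moss → Ptarmigan → Snowy Owl.
It has 3 species and 2 links.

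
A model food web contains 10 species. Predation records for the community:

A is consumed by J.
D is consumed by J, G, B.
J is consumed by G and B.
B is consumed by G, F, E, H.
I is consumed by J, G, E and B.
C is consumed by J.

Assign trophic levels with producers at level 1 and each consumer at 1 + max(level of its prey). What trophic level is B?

Trophic level 3

I is a producer → level 1.
J eats I (level 1); other prey at levels: C 1, A 1, D 1 → level 2.
B eats J (level 2); other prey at levels: I 1, D 1 → level 3.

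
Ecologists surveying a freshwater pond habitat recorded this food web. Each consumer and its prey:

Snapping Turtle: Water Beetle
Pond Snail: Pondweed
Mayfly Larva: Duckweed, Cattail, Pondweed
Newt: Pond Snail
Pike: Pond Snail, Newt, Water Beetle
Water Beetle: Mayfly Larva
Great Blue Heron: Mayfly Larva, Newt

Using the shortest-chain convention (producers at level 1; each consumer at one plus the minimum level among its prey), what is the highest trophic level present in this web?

4

Producers (level 1): Duckweed, Cattail, Pondweed.
Following each consumer down to its lowest-level prey: Duckweed → Mayfly Larva → Water Beetle → Snapping Turtle (levels 1 through 4).
All prey of Snapping Turtle (Water Beetle 3) are at level 3 or above, so Snapping Turtle is at level 1 + 3 = 4.
Every consumer has at least one prey at level 3 or below, so none exceeds level 4.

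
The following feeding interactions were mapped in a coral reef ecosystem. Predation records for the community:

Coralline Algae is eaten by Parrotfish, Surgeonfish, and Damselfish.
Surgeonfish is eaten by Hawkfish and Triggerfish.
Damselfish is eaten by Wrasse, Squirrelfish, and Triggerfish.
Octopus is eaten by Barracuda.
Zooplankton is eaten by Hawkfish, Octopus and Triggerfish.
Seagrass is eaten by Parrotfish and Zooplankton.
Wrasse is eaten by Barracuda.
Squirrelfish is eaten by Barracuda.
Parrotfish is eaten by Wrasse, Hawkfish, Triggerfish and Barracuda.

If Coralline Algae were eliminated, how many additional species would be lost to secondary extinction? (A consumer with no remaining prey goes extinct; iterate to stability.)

Remove Coralline Algae.
Round 1: Surgeonfish (all prey gone), Damselfish (all prey gone) → extinct.
Round 2: Squirrelfish (all prey gone) → extinct.
No further losses. Total secondary extinctions: 3.

3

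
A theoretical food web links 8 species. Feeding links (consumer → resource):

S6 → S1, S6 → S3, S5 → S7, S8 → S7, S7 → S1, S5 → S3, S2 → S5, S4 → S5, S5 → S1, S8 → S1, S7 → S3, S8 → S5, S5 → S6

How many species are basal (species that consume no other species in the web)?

Basal species (no prey listed): S1, S3.
Count: 2.

2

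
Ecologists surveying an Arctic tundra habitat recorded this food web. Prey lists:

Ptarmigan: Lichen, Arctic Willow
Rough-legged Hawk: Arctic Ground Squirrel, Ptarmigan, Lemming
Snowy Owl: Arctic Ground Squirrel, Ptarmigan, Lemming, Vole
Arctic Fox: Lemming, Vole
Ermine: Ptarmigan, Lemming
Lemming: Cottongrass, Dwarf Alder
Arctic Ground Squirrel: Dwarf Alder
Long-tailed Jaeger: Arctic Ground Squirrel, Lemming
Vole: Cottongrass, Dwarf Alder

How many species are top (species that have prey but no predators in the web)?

5

Top species (has prey, but nothing eats it): Snowy Owl, Ermine, Long-tailed Jaeger, Arctic Fox, Rough-legged Hawk.
Count: 5.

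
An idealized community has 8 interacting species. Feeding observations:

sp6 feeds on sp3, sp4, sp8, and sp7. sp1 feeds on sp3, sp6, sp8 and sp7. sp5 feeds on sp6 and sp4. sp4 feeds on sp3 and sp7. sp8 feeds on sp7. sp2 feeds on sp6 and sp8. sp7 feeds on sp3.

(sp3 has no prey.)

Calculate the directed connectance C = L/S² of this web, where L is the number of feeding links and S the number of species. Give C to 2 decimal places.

C = 0.25

The web has S = 8 species and L = 16 feeding links.
C = L / S² = 16 / 64 = 0.2500 ≈ 0.25.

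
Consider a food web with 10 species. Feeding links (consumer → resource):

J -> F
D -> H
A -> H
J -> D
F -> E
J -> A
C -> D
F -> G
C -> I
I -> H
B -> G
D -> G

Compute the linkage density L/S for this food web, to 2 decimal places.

L/S = 1.20

There are L = 12 links among S = 10 species.
L/S = 12/10 = 1.2000 ≈ 1.20.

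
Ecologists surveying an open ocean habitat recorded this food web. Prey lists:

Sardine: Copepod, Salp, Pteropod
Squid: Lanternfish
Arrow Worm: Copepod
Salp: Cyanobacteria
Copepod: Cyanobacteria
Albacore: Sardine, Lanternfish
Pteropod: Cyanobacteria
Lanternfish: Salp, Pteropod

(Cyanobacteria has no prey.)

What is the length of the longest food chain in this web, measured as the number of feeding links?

3 links

One longest chain: Cyanobacteria → Copepod → Sardine → Albacore.
It has 4 species and 3 links.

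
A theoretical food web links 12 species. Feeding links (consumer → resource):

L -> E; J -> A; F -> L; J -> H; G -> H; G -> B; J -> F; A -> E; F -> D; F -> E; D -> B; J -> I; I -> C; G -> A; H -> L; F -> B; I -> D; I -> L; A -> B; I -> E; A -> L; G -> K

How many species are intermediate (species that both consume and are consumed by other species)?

Intermediate species (has both prey and predators): D, L, I, A, H, F.
Count: 6.

6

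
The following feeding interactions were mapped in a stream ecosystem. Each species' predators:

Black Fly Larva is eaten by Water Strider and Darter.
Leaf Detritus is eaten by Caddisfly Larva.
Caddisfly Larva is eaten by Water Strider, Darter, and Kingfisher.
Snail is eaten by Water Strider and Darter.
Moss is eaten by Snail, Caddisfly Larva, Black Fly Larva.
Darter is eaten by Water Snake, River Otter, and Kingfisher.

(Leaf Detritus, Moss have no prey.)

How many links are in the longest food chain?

3 links

One longest chain: Leaf Detritus → Caddisfly Larva → Darter → Kingfisher.
It has 4 species and 3 links.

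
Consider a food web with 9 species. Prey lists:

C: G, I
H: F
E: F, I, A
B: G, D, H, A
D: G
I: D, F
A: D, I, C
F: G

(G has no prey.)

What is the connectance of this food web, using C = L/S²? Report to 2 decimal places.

C = 0.21

The web has S = 9 species and L = 17 feeding links.
C = L / S² = 17 / 81 = 0.2099 ≈ 0.21.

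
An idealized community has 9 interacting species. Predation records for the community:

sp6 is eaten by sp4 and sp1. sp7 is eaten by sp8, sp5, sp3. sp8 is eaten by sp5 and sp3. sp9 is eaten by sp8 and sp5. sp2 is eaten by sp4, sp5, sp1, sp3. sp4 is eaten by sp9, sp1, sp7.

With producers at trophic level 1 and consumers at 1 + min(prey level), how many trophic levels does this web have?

4

Producers (level 1): sp2, sp6.
Following each consumer down to its lowest-level prey: sp2 → sp4 → sp7 → sp8 (levels 1 through 4).
All prey of sp8 (sp7 3, sp9 3) are at level 3 or above, so sp8 is at level 1 + 3 = 4.
Every consumer has at least one prey at level 3 or below, so none exceeds level 4.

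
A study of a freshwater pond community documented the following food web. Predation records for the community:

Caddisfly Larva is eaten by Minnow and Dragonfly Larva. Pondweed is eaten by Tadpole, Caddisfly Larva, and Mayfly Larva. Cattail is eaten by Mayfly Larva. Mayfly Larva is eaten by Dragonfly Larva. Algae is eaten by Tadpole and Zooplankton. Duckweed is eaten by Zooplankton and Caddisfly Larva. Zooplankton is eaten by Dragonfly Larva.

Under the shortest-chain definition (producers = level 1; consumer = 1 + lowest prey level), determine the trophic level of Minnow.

Trophic level 3

Pondweed is a producer → level 1.
Caddisfly Larva eats Pondweed → level 2.
Minnow eats Caddisfly Larva → level 3.
No prey of Minnow is below level 2, so 3 is the minimum.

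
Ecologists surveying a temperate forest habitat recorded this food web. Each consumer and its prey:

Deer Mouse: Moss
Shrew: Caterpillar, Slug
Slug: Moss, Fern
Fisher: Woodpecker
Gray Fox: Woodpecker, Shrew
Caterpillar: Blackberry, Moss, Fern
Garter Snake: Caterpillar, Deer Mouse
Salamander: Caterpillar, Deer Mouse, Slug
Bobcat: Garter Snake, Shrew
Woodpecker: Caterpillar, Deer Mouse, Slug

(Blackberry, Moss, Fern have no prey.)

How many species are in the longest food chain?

One longest chain: Blackberry → Caterpillar → Woodpecker → Fisher.
It has 4 species and 3 links.

4 species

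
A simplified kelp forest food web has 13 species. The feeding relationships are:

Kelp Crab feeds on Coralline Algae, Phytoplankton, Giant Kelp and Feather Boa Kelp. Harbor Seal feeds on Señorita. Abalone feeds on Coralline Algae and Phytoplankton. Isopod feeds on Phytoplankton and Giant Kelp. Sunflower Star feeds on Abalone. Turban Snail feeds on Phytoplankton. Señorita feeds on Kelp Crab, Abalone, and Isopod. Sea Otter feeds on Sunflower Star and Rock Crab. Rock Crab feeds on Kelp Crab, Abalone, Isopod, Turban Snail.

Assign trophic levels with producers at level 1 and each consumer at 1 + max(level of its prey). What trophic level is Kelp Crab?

Coralline Algae is a producer → level 1.
Kelp Crab eats Coralline Algae (level 1); other prey at levels: Giant Kelp 1, Feather Boa Kelp 1, Phytoplankton 1 → level 2.

Trophic level 2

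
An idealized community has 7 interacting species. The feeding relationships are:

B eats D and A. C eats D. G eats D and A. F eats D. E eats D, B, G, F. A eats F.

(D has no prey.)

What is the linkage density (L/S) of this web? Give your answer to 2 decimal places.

There are L = 11 links among S = 7 species.
L/S = 11/7 = 1.5714 ≈ 1.57.

L/S = 1.57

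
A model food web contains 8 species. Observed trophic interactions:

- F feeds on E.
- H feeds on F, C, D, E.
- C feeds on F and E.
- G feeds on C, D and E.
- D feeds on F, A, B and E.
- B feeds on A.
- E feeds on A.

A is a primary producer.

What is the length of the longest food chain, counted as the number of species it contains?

One longest chain: A → E → F → C → H.
It has 5 species and 4 links.

5 species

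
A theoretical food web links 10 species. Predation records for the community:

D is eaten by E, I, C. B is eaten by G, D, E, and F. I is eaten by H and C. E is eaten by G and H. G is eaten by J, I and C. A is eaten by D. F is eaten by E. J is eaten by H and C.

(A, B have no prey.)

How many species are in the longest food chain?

One longest chain: B → F → E → G → J → H.
It has 6 species and 5 links.

6 species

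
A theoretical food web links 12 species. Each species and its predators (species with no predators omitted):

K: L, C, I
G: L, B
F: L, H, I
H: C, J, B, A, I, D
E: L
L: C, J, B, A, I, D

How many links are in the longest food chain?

2 links

One longest chain: F → L → C.
It has 3 species and 2 links.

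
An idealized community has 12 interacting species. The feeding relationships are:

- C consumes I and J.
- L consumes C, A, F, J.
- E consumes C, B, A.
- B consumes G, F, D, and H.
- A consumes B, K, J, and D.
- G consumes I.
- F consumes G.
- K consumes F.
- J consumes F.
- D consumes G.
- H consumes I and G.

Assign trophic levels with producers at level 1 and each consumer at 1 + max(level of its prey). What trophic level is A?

I is a producer → level 1.
G eats I → level 2.
F eats G → level 3.
J eats F → level 4.
A eats J (level 4); other prey at levels: D 3, K 4, B 4 → level 5.

Trophic level 5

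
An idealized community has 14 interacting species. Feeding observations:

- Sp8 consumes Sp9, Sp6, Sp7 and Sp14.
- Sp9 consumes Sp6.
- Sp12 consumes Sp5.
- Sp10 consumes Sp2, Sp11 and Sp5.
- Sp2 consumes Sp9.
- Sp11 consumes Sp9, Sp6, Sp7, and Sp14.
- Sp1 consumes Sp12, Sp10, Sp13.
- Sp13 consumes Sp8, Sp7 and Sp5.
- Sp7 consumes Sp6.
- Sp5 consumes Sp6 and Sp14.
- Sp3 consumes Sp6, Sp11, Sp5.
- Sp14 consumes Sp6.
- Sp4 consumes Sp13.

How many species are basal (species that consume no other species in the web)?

1

Basal species (no prey listed): Sp6.
Count: 1.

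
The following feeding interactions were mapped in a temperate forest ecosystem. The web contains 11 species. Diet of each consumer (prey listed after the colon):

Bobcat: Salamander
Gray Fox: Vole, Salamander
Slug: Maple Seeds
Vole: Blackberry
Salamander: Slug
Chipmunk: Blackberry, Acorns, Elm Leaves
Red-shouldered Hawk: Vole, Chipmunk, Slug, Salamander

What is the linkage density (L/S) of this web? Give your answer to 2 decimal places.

There are L = 13 links among S = 11 species.
L/S = 13/11 = 1.1818 ≈ 1.18.

L/S = 1.18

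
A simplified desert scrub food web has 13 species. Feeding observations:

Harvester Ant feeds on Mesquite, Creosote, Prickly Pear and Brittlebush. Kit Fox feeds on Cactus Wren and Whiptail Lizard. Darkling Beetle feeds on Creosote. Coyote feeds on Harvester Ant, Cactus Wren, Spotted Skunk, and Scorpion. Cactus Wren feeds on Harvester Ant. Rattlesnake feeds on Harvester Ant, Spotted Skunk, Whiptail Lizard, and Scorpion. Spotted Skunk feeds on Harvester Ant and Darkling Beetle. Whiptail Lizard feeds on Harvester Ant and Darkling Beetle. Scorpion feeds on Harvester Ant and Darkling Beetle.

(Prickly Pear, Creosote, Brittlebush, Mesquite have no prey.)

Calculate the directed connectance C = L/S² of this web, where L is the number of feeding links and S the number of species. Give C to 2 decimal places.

The web has S = 13 species and L = 22 feeding links.
C = L / S² = 22 / 169 = 0.1302 ≈ 0.13.

C = 0.13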